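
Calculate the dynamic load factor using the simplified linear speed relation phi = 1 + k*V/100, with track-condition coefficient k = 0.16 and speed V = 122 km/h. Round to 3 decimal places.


phi = 1 + k * V / 100
phi = 1 + 0.16 * 122 / 100
phi = 1 + 0.1952
phi = 1.195

1.195


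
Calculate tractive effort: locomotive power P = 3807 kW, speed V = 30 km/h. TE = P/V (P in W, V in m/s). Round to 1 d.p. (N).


Convert: P = 3807 kW = 3807000 W
V = 30 / 3.6 = 8.3333 m/s
TE = 3807000 / 8.3333
TE = 456840.0 N

456840.0


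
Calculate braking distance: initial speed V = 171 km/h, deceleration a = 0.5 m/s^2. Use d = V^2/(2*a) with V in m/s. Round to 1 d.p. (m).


Convert speed: V = 171 / 3.6 = 47.5 m/s
V^2 = 2256.25
d = 2256.25 / (2 * 0.5)
d = 2256.25 / 1.0
d = 2256.3 m

2256.3


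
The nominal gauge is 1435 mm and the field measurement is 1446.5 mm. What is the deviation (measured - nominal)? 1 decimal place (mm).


Deviation = measured - nominal
Deviation = 1446.5 - 1435
Deviation = 11.5 mm

11.5


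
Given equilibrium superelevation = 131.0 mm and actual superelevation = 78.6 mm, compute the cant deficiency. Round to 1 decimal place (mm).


Cant deficiency = equilibrium cant - actual cant
CD = 131.0 - 78.6
CD = 52.4 mm

52.4


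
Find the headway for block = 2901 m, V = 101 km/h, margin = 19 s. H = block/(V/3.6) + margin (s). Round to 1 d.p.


V = 101 / 3.6 = 28.0556 m/s
Block traversal time = 2901 / 28.0556 = 103.402 s
Headway = 103.402 + 19
Headway = 122.4 s

122.4


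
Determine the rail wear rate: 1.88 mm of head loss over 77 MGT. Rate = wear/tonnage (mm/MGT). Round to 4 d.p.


Wear rate = total wear / cumulative tonnage
Rate = 1.88 / 77
Rate = 0.0244 mm/MGT

0.0244


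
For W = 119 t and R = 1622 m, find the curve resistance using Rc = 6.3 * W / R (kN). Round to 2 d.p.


Rc = 6.3 * W / R
Rc = 6.3 * 119 / 1622
Rc = 749.7 / 1622
Rc = 0.46 kN

0.46


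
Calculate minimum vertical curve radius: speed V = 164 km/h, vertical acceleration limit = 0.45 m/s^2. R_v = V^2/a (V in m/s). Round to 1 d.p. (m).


Convert speed: V = 164 / 3.6 = 45.5556 m/s
V^2 = 2075.3086 m^2/s^2
R_v = 2075.3086 / 0.45
R_v = 4611.8 m

4611.8


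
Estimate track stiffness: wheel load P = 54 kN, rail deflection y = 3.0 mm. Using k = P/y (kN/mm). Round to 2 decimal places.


Track stiffness k = P / y
k = 54 / 3.0
k = 18.00 kN/mm

18.00


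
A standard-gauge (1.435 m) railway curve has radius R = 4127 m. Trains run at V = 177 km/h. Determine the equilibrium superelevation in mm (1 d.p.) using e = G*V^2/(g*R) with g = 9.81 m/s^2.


Convert speed: V = 177 / 3.6 = 49.1667 m/s
Apply formula: e = 1.435 * 49.1667^2 / (9.81 * 4127)
e = 1.435 * 2417.3611 / 40485.87
e = 0.085682 m = 85.7 mm

85.7


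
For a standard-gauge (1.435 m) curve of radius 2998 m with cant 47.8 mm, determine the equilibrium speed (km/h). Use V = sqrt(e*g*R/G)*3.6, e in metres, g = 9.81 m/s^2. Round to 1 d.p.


Convert cant: e = 47.8 mm = 0.0478 m
V_ms = sqrt(0.0478 * 9.81 * 2998 / 1.435)
V_ms = sqrt(979.662832) = 31.2996 m/s
V = 31.2996 * 3.6 = 112.7 km/h

112.7


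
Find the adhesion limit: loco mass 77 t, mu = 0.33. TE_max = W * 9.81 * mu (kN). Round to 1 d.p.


TE_max = W * g * mu
TE_max = 77 * 9.81 * 0.33
TE_max = 755.37 * 0.33
TE_max = 249.3 kN

249.3


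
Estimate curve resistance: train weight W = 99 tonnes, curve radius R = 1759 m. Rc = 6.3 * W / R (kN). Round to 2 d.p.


Rc = 6.3 * W / R
Rc = 6.3 * 99 / 1759
Rc = 623.7 / 1759
Rc = 0.35 kN

0.35


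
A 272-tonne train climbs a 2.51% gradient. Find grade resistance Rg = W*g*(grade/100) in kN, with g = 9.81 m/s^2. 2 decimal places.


Rg = W * 9.81 * grade / 100
Rg = 272 * 9.81 * 2.51 / 100
Rg = 2668.32 * 0.0251
Rg = 66.97 kN

66.97


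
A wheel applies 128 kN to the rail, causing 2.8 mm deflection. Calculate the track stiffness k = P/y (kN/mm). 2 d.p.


Track stiffness k = P / y
k = 128 / 2.8
k = 45.71 kN/mm

45.71


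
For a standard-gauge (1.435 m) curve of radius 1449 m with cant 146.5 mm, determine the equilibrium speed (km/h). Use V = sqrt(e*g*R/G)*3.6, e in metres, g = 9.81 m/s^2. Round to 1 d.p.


Convert cant: e = 146.5 mm = 0.1465 m
V_ms = sqrt(0.1465 * 9.81 * 1449 / 1.435)
V_ms = sqrt(1451.186122) = 38.0944 m/s
V = 38.0944 * 3.6 = 137.1 km/h

137.1


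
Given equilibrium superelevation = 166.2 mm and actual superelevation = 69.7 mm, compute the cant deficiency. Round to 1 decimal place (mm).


Cant deficiency = equilibrium cant - actual cant
CD = 166.2 - 69.7
CD = 96.5 mm

96.5


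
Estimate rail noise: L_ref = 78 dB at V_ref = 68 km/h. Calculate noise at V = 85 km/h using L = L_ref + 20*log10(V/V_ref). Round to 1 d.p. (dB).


V/V_ref = 85 / 68 = 1.25
log10(1.25) = 0.09691
20 * 0.09691 = 1.9382
L = 78 + 1.9382 = 79.9 dB

79.9


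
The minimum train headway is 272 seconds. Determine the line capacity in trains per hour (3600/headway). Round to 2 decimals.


Capacity = 3600 / headway
Capacity = 3600 / 272
Capacity = 13.24 trains/hour

13.24


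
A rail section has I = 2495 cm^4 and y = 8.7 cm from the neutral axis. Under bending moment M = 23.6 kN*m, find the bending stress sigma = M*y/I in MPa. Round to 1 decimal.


Convert units:
M = 23.6 kN*m = 23600000 N*mm
y = 8.7 cm = 87 mm
I = 2495 cm^4 = 24950000 mm^4
sigma = 23600000 * 87 / 24950000
sigma = 82.3 MPa

82.3


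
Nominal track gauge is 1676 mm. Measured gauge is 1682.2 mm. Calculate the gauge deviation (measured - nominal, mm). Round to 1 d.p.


Deviation = measured - nominal
Deviation = 1682.2 - 1676
Deviation = 6.2 mm

6.2


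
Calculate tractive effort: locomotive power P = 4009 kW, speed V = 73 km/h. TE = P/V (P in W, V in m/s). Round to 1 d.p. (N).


Convert: P = 4009 kW = 4009000 W
V = 73 / 3.6 = 20.2778 m/s
TE = 4009000 / 20.2778
TE = 197704.1 N

197704.1


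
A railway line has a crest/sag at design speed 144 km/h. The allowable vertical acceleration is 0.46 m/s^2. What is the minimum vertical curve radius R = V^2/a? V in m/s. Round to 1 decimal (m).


Convert speed: V = 144 / 3.6 = 40.0 m/s
V^2 = 1600.0 m^2/s^2
R_v = 1600.0 / 0.46
R_v = 3478.3 m

3478.3


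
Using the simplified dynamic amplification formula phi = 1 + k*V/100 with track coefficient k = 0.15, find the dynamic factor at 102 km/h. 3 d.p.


phi = 1 + k * V / 100
phi = 1 + 0.15 * 102 / 100
phi = 1 + 0.153
phi = 1.153

1.153


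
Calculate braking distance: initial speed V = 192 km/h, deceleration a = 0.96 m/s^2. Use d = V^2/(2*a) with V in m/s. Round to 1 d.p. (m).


Convert speed: V = 192 / 3.6 = 53.3333 m/s
V^2 = 2844.4444
d = 2844.4444 / (2 * 0.96)
d = 2844.4444 / 1.92
d = 1481.5 m

1481.5


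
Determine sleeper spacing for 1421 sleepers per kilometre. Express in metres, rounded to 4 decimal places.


Spacing = 1000 m / number of sleepers
Spacing = 1000 / 1421
Spacing = 0.7037 m

0.7037


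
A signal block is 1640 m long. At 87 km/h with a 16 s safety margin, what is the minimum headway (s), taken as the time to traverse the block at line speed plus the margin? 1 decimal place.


V = 87 / 3.6 = 24.1667 m/s
Block traversal time = 1640 / 24.1667 = 67.8621 s
Headway = 67.8621 + 16
Headway = 83.9 s

83.9


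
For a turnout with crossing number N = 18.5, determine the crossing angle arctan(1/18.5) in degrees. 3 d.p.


1/N = 1/18.5 = 0.054054
angle = arctan(0.054054) = 0.054002 rad
angle = 0.054002 * 180/pi = 3.094 degrees

3.094


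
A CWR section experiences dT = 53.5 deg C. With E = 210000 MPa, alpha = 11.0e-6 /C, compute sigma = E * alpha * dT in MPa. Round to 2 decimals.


sigma = E * alpha * dT
sigma = 210000 * 11.0e-6 * 53.5
sigma = 2.31 * 53.5
sigma = 123.59 MPa

123.59


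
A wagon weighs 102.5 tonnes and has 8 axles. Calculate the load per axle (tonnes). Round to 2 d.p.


Load per axle = total weight / number of axles
Load = 102.5 / 8
Load = 12.81 tonnes

12.81


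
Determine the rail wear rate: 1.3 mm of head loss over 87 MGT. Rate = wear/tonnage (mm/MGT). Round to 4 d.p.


Wear rate = total wear / cumulative tonnage
Rate = 1.3 / 87
Rate = 0.0149 mm/MGT

0.0149


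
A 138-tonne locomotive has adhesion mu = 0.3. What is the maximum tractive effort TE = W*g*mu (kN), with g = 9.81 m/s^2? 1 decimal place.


TE_max = W * g * mu
TE_max = 138 * 9.81 * 0.3
TE_max = 1353.78 * 0.3
TE_max = 406.1 kN

406.1


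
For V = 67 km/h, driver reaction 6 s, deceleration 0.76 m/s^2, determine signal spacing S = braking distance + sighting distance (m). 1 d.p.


V = 67 / 3.6 = 18.6111 m/s
Braking distance = 18.6111^2 / (2*0.76) = 227.8773 m
Sighting distance = 18.6111 * 6 = 111.6667 m
S = 227.8773 + 111.6667 = 339.5 m

339.5


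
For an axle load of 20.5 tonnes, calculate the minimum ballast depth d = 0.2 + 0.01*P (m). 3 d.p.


d = 0.2 + 0.01 * 20.5
d = 0.2 + 0.205
d = 0.405 m

0.405


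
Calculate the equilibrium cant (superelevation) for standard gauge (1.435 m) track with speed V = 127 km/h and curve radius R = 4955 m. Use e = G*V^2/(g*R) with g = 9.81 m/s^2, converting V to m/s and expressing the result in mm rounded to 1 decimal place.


Convert speed: V = 127 / 3.6 = 35.2778 m/s
Apply formula: e = 1.435 * 35.2778^2 / (9.81 * 4955)
e = 1.435 * 1244.5216 / 48608.55
e = 0.03674 m = 36.7 mm

36.7


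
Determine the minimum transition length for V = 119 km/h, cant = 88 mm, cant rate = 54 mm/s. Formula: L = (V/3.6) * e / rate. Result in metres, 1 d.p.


Convert speed: V = 119 / 3.6 = 33.0556 m/s
L = 33.0556 * 88 / 54
L = 2908.8889 / 54
L = 53.9 m

53.9


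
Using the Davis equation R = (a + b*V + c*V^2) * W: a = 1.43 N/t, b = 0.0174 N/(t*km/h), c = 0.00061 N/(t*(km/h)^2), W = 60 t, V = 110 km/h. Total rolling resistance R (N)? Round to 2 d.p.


b*V = 0.0174 * 110 = 1.914
c*V^2 = 0.00061 * 12100 = 7.381
R_per_t = 1.43 + 1.914 + 7.381 = 10.725 N/t
R_total = 10.725 * 60 = 643.50 N

643.50


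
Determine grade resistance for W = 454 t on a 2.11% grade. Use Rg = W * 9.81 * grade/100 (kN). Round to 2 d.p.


Rg = W * 9.81 * grade / 100
Rg = 454 * 9.81 * 2.11 / 100
Rg = 4453.74 * 0.0211
Rg = 93.97 kN

93.97


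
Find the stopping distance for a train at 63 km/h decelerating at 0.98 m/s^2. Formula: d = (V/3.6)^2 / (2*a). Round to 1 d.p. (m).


Convert speed: V = 63 / 3.6 = 17.5 m/s
V^2 = 306.25
d = 306.25 / (2 * 0.98)
d = 306.25 / 1.96
d = 156.3 m

156.3


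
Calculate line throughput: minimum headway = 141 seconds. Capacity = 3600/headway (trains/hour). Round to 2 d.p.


Capacity = 3600 / headway
Capacity = 3600 / 141
Capacity = 25.53 trains/hour

25.53


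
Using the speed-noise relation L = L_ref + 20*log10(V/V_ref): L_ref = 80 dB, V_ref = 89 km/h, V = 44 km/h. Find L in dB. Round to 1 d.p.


V/V_ref = 44 / 89 = 0.494382
log10(0.494382) = -0.305937
20 * -0.305937 = -6.1187
L = 80 + -6.1187 = 73.9 dB

73.9


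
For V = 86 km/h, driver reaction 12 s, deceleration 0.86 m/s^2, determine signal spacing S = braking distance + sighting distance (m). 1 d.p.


V = 86 / 3.6 = 23.8889 m/s
Braking distance = 23.8889^2 / (2*0.86) = 331.7901 m
Sighting distance = 23.8889 * 12 = 286.6667 m
S = 331.7901 + 286.6667 = 618.5 m

618.5


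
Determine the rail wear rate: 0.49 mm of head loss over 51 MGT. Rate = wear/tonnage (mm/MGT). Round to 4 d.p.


Wear rate = total wear / cumulative tonnage
Rate = 0.49 / 51
Rate = 0.0096 mm/MGT

0.0096


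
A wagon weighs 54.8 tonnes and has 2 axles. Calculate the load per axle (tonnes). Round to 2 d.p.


Load per axle = total weight / number of axles
Load = 54.8 / 2
Load = 27.40 tonnes

27.40


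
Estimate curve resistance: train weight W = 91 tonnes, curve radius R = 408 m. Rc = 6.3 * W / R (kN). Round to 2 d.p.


Rc = 6.3 * W / R
Rc = 6.3 * 91 / 408
Rc = 573.3 / 408
Rc = 1.41 kN

1.41


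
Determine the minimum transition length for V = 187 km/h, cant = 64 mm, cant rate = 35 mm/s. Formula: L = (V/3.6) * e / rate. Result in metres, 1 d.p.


Convert speed: V = 187 / 3.6 = 51.9444 m/s
L = 51.9444 * 64 / 35
L = 3324.4444 / 35
L = 95.0 m

95.0


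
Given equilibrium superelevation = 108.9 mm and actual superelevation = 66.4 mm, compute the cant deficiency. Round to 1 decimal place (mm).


Cant deficiency = equilibrium cant - actual cant
CD = 108.9 - 66.4
CD = 42.5 mm

42.5


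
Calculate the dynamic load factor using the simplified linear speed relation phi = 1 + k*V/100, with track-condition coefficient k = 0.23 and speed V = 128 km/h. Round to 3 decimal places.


phi = 1 + k * V / 100
phi = 1 + 0.23 * 128 / 100
phi = 1 + 0.2944
phi = 1.294

1.294


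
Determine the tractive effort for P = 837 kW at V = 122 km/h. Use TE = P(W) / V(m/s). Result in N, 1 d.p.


Convert: P = 837 kW = 837000 W
V = 122 / 3.6 = 33.8889 m/s
TE = 837000 / 33.8889
TE = 24698.4 N

24698.4


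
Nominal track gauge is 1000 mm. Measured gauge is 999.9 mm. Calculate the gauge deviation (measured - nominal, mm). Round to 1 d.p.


Deviation = measured - nominal
Deviation = 999.9 - 1000
Deviation = -0.1 mm

-0.1


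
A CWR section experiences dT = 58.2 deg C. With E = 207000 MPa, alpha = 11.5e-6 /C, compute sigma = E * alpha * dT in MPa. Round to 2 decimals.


sigma = E * alpha * dT
sigma = 207000 * 11.5e-6 * 58.2
sigma = 2.3805 * 58.2
sigma = 138.55 MPa

138.55


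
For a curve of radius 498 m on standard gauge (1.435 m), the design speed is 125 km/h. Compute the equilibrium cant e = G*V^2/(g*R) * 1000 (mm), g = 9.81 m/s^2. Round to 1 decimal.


Convert speed: V = 125 / 3.6 = 34.7222 m/s
Apply formula: e = 1.435 * 34.7222^2 / (9.81 * 498)
e = 1.435 * 1205.6327 / 4885.38
e = 0.354135 m = 354.1 mm

354.1


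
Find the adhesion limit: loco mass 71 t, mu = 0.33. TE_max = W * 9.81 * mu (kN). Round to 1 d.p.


TE_max = W * g * mu
TE_max = 71 * 9.81 * 0.33
TE_max = 696.51 * 0.33
TE_max = 229.8 kN

229.8


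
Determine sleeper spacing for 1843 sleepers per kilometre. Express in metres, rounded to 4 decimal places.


Spacing = 1000 m / number of sleepers
Spacing = 1000 / 1843
Spacing = 0.5426 m

0.5426


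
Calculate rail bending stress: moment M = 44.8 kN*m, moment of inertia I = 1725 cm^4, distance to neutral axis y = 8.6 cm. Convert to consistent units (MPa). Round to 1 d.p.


Convert units:
M = 44.8 kN*m = 44800000 N*mm
y = 8.6 cm = 86 mm
I = 1725 cm^4 = 17250000 mm^4
sigma = 44800000 * 86 / 17250000
sigma = 223.4 MPa

223.4


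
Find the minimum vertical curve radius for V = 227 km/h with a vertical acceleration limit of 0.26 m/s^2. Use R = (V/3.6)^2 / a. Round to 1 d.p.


Convert speed: V = 227 / 3.6 = 63.0556 m/s
V^2 = 3976.0031 m^2/s^2
R_v = 3976.0031 / 0.26
R_v = 15292.3 m

15292.3


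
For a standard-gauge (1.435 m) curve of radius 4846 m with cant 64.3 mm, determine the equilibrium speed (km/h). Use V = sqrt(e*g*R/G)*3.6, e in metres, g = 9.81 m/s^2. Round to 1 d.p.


Convert cant: e = 64.3 mm = 0.0643 m
V_ms = sqrt(0.0643 * 9.81 * 4846 / 1.435)
V_ms = sqrt(2130.156389) = 46.1536 m/s
V = 46.1536 * 3.6 = 166.2 km/h

166.2


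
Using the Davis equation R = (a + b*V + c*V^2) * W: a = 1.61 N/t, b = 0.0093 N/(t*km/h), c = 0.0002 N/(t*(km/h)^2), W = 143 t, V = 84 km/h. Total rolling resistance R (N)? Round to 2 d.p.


b*V = 0.0093 * 84 = 0.7812
c*V^2 = 0.0002 * 7056 = 1.4112
R_per_t = 1.61 + 0.7812 + 1.4112 = 3.8024 N/t
R_total = 3.8024 * 143 = 543.74 N

543.74


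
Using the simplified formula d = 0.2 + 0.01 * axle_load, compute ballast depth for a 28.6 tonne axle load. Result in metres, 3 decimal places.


d = 0.2 + 0.01 * 28.6
d = 0.2 + 0.286
d = 0.486 m

0.486


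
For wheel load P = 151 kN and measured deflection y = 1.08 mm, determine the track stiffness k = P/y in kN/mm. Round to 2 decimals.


Track stiffness k = P / y
k = 151 / 1.08
k = 139.81 kN/mm

139.81


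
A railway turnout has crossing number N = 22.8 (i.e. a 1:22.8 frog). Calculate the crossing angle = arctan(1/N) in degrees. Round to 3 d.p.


1/N = 1/22.8 = 0.04386
angle = arctan(0.04386) = 0.043832 rad
angle = 0.043832 * 180/pi = 2.511 degrees

2.511


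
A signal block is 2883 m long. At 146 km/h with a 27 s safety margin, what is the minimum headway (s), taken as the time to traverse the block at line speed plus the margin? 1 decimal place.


V = 146 / 3.6 = 40.5556 m/s
Block traversal time = 2883 / 40.5556 = 71.0877 s
Headway = 71.0877 + 27
Headway = 98.1 s

98.1


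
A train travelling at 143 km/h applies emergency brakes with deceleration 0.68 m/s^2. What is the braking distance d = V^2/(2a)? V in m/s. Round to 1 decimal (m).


Convert speed: V = 143 / 3.6 = 39.7222 m/s
V^2 = 1577.8549
d = 1577.8549 / (2 * 0.68)
d = 1577.8549 / 1.36
d = 1160.2 m

1160.2


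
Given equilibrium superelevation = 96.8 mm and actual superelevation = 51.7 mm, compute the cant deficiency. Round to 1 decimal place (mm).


Cant deficiency = equilibrium cant - actual cant
CD = 96.8 - 51.7
CD = 45.1 mm

45.1


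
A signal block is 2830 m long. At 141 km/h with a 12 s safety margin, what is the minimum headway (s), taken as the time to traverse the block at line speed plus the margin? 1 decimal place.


V = 141 / 3.6 = 39.1667 m/s
Block traversal time = 2830 / 39.1667 = 72.2553 s
Headway = 72.2553 + 12
Headway = 84.3 s

84.3


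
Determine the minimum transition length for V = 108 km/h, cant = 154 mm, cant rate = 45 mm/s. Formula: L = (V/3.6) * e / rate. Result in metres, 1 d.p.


Convert speed: V = 108 / 3.6 = 30.0 m/s
L = 30.0 * 154 / 45
L = 4620.0 / 45
L = 102.7 m

102.7


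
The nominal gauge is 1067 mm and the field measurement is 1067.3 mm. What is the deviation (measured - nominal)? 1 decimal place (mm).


Deviation = measured - nominal
Deviation = 1067.3 - 1067
Deviation = 0.3 mm

0.3


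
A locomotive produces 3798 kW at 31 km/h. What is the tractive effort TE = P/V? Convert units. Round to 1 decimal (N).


Convert: P = 3798 kW = 3798000 W
V = 31 / 3.6 = 8.6111 m/s
TE = 3798000 / 8.6111
TE = 441058.1 N

441058.1


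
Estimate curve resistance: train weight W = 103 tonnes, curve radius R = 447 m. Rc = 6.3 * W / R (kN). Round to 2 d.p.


Rc = 6.3 * W / R
Rc = 6.3 * 103 / 447
Rc = 648.9 / 447
Rc = 1.45 kN

1.45


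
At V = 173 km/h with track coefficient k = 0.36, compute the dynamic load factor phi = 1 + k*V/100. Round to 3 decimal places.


phi = 1 + k * V / 100
phi = 1 + 0.36 * 173 / 100
phi = 1 + 0.6228
phi = 1.623

1.623


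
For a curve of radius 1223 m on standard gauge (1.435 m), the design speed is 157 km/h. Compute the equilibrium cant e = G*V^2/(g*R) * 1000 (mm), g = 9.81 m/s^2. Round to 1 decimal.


Convert speed: V = 157 / 3.6 = 43.6111 m/s
Apply formula: e = 1.435 * 43.6111^2 / (9.81 * 1223)
e = 1.435 * 1901.929 / 11997.63
e = 0.227484 m = 227.5 mm

227.5


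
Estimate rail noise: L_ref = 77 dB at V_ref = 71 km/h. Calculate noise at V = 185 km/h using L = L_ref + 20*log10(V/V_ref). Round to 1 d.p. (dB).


V/V_ref = 185 / 71 = 2.605634
log10(2.605634) = 0.415913
20 * 0.415913 = 8.3183
L = 77 + 8.3183 = 85.3 dB

85.3


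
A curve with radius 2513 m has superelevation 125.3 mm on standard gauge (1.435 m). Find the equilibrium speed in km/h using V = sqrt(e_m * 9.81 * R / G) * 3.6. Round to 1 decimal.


Convert cant: e = 125.3 mm = 0.1253 m
V_ms = sqrt(0.1253 * 9.81 * 2513 / 1.435)
V_ms = sqrt(2152.586766) = 46.396 m/s
V = 46.396 * 3.6 = 167.0 km/h

167.0


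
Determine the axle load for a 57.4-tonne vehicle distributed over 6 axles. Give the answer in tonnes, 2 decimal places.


Load per axle = total weight / number of axles
Load = 57.4 / 6
Load = 9.57 tonnes

9.57


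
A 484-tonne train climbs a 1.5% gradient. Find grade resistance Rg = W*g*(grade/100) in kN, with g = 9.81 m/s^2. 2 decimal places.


Rg = W * 9.81 * grade / 100
Rg = 484 * 9.81 * 1.5 / 100
Rg = 4748.04 * 0.015
Rg = 71.22 kN

71.22


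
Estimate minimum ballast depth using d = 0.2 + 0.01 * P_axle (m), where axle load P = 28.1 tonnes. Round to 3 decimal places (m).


d = 0.2 + 0.01 * 28.1
d = 0.2 + 0.281
d = 0.481 m

0.481


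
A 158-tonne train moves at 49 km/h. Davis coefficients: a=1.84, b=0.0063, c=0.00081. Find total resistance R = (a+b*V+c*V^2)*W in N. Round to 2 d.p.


b*V = 0.0063 * 49 = 0.3087
c*V^2 = 0.00081 * 2401 = 1.94481
R_per_t = 1.84 + 0.3087 + 1.94481 = 4.09351 N/t
R_total = 4.09351 * 158 = 646.77 N

646.77


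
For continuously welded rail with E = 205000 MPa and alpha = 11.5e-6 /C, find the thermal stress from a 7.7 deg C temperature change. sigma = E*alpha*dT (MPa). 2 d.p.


sigma = E * alpha * dT
sigma = 205000 * 11.5e-6 * 7.7
sigma = 2.3575 * 7.7
sigma = 18.15 MPa

18.15


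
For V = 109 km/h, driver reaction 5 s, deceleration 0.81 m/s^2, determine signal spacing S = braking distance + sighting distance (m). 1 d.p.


V = 109 / 3.6 = 30.2778 m/s
Braking distance = 30.2778^2 / (2*0.81) = 565.8913 m
Sighting distance = 30.2778 * 5 = 151.3889 m
S = 565.8913 + 151.3889 = 717.3 m

717.3


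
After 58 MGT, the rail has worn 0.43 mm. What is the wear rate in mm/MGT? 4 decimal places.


Wear rate = total wear / cumulative tonnage
Rate = 0.43 / 58
Rate = 0.0074 mm/MGT

0.0074


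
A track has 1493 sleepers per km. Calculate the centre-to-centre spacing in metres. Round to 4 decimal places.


Spacing = 1000 m / number of sleepers
Spacing = 1000 / 1493
Spacing = 0.6698 m

0.6698


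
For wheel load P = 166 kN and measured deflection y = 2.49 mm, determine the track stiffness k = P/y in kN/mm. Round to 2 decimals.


Track stiffness k = P / y
k = 166 / 2.49
k = 66.67 kN/mm

66.67


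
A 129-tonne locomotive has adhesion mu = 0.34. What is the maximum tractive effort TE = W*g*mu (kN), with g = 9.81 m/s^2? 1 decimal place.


TE_max = W * g * mu
TE_max = 129 * 9.81 * 0.34
TE_max = 1265.49 * 0.34
TE_max = 430.3 kN

430.3


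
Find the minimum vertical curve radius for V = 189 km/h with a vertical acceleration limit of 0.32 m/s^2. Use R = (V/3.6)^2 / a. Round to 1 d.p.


Convert speed: V = 189 / 3.6 = 52.5 m/s
V^2 = 2756.25 m^2/s^2
R_v = 2756.25 / 0.32
R_v = 8613.3 m

8613.3


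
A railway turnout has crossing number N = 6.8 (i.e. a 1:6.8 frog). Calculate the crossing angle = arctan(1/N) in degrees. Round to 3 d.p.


1/N = 1/6.8 = 0.147059
angle = arctan(0.147059) = 0.146012 rad
angle = 0.146012 * 180/pi = 8.366 degrees

8.366


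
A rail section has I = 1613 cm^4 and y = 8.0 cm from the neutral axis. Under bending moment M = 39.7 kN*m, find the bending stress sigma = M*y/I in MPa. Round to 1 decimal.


Convert units:
M = 39.7 kN*m = 39700000 N*mm
y = 8.0 cm = 80 mm
I = 1613 cm^4 = 16130000 mm^4
sigma = 39700000 * 80 / 16130000
sigma = 196.9 MPa

196.9


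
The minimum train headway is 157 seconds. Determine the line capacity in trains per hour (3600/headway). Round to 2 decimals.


Capacity = 3600 / headway
Capacity = 3600 / 157
Capacity = 22.93 trains/hour

22.93


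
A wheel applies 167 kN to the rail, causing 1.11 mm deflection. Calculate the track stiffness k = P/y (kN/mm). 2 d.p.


Track stiffness k = P / y
k = 167 / 1.11
k = 150.45 kN/mm

150.45


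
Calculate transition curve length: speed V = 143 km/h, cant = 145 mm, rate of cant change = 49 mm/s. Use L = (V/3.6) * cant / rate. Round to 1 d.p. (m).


Convert speed: V = 143 / 3.6 = 39.7222 m/s
L = 39.7222 * 145 / 49
L = 5759.7222 / 49
L = 117.5 m

117.5


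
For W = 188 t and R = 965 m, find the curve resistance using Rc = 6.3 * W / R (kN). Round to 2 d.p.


Rc = 6.3 * W / R
Rc = 6.3 * 188 / 965
Rc = 1184.4 / 965
Rc = 1.23 kN

1.23


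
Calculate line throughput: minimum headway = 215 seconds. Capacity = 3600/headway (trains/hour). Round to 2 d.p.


Capacity = 3600 / headway
Capacity = 3600 / 215
Capacity = 16.74 trains/hour

16.74


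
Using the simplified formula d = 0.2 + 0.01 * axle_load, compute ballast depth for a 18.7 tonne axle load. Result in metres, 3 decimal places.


d = 0.2 + 0.01 * 18.7
d = 0.2 + 0.187
d = 0.387 m

0.387


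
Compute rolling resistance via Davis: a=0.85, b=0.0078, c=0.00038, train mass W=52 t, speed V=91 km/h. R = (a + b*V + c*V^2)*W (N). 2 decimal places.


b*V = 0.0078 * 91 = 0.7098
c*V^2 = 0.00038 * 8281 = 3.14678
R_per_t = 0.85 + 0.7098 + 3.14678 = 4.70658 N/t
R_total = 4.70658 * 52 = 244.74 N

244.74


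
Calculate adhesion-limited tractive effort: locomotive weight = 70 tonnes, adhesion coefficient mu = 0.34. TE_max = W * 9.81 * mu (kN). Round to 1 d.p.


TE_max = W * g * mu
TE_max = 70 * 9.81 * 0.34
TE_max = 686.7 * 0.34
TE_max = 233.5 kN

233.5


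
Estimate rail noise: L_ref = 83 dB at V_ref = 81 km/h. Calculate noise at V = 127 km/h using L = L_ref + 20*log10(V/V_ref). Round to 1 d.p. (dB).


V/V_ref = 127 / 81 = 1.567901
log10(1.567901) = 0.195319
20 * 0.195319 = 3.9064
L = 83 + 3.9064 = 86.9 dB

86.9


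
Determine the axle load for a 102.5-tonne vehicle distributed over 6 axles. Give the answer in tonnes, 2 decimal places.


Load per axle = total weight / number of axles
Load = 102.5 / 6
Load = 17.08 tonnes

17.08


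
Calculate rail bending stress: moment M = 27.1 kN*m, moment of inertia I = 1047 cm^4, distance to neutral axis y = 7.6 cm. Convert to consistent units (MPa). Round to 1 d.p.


Convert units:
M = 27.1 kN*m = 27100000 N*mm
y = 7.6 cm = 76 mm
I = 1047 cm^4 = 10470000 mm^4
sigma = 27100000 * 76 / 10470000
sigma = 196.7 MPa

196.7


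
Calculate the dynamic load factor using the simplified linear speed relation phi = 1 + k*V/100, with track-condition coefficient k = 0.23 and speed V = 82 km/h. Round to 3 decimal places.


phi = 1 + k * V / 100
phi = 1 + 0.23 * 82 / 100
phi = 1 + 0.1886
phi = 1.189

1.189


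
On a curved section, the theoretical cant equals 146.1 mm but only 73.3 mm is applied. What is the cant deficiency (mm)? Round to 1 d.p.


Cant deficiency = equilibrium cant - actual cant
CD = 146.1 - 73.3
CD = 72.8 mm

72.8


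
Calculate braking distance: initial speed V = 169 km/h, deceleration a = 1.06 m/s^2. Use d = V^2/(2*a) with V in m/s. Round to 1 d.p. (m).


Convert speed: V = 169 / 3.6 = 46.9444 m/s
V^2 = 2203.7809
d = 2203.7809 / (2 * 1.06)
d = 2203.7809 / 2.12
d = 1039.5 m

1039.5


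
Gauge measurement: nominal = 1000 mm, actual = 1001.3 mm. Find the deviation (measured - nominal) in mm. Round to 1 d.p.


Deviation = measured - nominal
Deviation = 1001.3 - 1000
Deviation = 1.3 mm

1.3


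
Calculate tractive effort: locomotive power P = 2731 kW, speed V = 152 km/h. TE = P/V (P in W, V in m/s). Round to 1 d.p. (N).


Convert: P = 2731 kW = 2731000 W
V = 152 / 3.6 = 42.2222 m/s
TE = 2731000 / 42.2222
TE = 64681.6 N

64681.6


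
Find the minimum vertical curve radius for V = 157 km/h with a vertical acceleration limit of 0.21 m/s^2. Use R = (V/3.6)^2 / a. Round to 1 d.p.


Convert speed: V = 157 / 3.6 = 43.6111 m/s
V^2 = 1901.929 m^2/s^2
R_v = 1901.929 / 0.21
R_v = 9056.8 m

9056.8


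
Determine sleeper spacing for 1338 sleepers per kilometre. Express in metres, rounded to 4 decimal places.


Spacing = 1000 m / number of sleepers
Spacing = 1000 / 1338
Spacing = 0.7474 m

0.7474


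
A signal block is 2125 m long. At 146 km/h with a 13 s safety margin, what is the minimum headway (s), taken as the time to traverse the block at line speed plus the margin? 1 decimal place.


V = 146 / 3.6 = 40.5556 m/s
Block traversal time = 2125 / 40.5556 = 52.3973 s
Headway = 52.3973 + 13
Headway = 65.4 s

65.4


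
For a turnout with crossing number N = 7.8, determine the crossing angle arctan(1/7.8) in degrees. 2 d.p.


1/N = 1/7.8 = 0.128205
angle = arctan(0.128205) = 0.12751 rad
angle = 0.12751 * 180/pi = 7.31 degrees

7.31


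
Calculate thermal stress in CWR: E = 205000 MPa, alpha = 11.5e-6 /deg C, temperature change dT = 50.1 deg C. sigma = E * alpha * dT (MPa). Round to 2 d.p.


sigma = E * alpha * dT
sigma = 205000 * 11.5e-6 * 50.1
sigma = 2.3575 * 50.1
sigma = 118.11 MPa

118.11


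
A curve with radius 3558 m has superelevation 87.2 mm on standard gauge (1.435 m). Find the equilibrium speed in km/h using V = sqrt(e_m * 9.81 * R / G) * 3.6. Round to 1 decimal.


Convert cant: e = 87.2 mm = 0.0872 m
V_ms = sqrt(0.0872 * 9.81 * 3558 / 1.435)
V_ms = sqrt(2120.994464) = 46.0543 m/s
V = 46.0543 * 3.6 = 165.8 km/h

165.8


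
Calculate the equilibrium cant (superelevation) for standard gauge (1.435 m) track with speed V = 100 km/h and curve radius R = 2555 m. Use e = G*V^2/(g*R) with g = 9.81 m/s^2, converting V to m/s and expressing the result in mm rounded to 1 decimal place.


Convert speed: V = 100 / 3.6 = 27.7778 m/s
Apply formula: e = 1.435 * 27.7778^2 / (9.81 * 2555)
e = 1.435 * 771.6049 / 25064.55
e = 0.044176 m = 44.2 mm

44.2


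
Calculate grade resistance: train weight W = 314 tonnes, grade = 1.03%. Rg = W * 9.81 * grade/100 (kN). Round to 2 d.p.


Rg = W * 9.81 * grade / 100
Rg = 314 * 9.81 * 1.03 / 100
Rg = 3080.34 * 0.0103
Rg = 31.73 kN

31.73


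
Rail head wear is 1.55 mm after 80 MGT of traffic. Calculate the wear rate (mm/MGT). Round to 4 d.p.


Wear rate = total wear / cumulative tonnage
Rate = 1.55 / 80
Rate = 0.0194 mm/MGT

0.0194


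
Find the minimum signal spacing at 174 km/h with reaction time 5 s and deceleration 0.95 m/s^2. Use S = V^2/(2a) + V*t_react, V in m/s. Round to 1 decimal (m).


V = 174 / 3.6 = 48.3333 m/s
Braking distance = 48.3333^2 / (2*0.95) = 1229.5322 m
Sighting distance = 48.3333 * 5 = 241.6667 m
S = 1229.5322 + 241.6667 = 1471.2 m

1471.2


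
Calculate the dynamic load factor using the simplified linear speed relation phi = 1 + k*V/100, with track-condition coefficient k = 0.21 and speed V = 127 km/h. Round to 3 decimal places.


phi = 1 + k * V / 100
phi = 1 + 0.21 * 127 / 100
phi = 1 + 0.2667
phi = 1.267

1.267


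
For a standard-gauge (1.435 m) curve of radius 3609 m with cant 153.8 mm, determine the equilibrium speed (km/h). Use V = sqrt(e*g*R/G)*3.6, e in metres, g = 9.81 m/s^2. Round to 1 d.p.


Convert cant: e = 153.8 mm = 0.1538 m
V_ms = sqrt(0.1538 * 9.81 * 3609 / 1.435)
V_ms = sqrt(3794.550385) = 61.5999 m/s
V = 61.5999 * 3.6 = 221.8 km/h

221.8


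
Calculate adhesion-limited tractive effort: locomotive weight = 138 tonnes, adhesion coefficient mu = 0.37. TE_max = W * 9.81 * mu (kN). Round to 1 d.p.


TE_max = W * g * mu
TE_max = 138 * 9.81 * 0.37
TE_max = 1353.78 * 0.37
TE_max = 500.9 kN

500.9


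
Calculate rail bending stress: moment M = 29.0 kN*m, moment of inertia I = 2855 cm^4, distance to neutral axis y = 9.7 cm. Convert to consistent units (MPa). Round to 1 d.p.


Convert units:
M = 29.0 kN*m = 29000000 N*mm
y = 9.7 cm = 97 mm
I = 2855 cm^4 = 28550000 mm^4
sigma = 29000000 * 97 / 28550000
sigma = 98.5 MPa

98.5


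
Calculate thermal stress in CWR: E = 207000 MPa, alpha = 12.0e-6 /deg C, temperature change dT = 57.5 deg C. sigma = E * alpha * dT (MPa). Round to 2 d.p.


sigma = E * alpha * dT
sigma = 207000 * 12.0e-6 * 57.5
sigma = 2.484 * 57.5
sigma = 142.83 MPa

142.83


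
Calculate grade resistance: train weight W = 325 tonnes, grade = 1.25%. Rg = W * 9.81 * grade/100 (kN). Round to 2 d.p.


Rg = W * 9.81 * grade / 100
Rg = 325 * 9.81 * 1.25 / 100
Rg = 3188.25 * 0.0125
Rg = 39.85 kN

39.85


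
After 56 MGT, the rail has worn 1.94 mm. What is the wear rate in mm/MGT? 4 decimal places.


Wear rate = total wear / cumulative tonnage
Rate = 1.94 / 56
Rate = 0.0346 mm/MGT

0.0346


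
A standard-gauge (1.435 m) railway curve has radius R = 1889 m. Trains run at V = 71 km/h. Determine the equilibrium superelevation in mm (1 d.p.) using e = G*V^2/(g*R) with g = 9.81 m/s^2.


Convert speed: V = 71 / 3.6 = 19.7222 m/s
Apply formula: e = 1.435 * 19.7222^2 / (9.81 * 1889)
e = 1.435 * 388.966 / 18531.09
e = 0.030121 m = 30.1 mm

30.1


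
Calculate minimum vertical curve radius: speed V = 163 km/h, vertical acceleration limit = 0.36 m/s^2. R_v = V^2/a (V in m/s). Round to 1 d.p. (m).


Convert speed: V = 163 / 3.6 = 45.2778 m/s
V^2 = 2050.0772 m^2/s^2
R_v = 2050.0772 / 0.36
R_v = 5694.7 m

5694.7


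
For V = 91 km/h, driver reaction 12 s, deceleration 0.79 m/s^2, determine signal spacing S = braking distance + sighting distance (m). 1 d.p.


V = 91 / 3.6 = 25.2778 m/s
Braking distance = 25.2778^2 / (2*0.79) = 404.4089 m
Sighting distance = 25.2778 * 12 = 303.3333 m
S = 404.4089 + 303.3333 = 707.7 m

707.7


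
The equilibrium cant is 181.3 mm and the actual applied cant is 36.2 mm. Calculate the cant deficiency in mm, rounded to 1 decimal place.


Cant deficiency = equilibrium cant - actual cant
CD = 181.3 - 36.2
CD = 145.1 mm

145.1


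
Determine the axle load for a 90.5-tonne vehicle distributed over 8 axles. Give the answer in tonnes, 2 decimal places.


Load per axle = total weight / number of axles
Load = 90.5 / 8
Load = 11.31 tonnes

11.31


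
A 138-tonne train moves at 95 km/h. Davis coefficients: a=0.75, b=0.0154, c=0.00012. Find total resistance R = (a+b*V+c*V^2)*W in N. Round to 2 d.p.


b*V = 0.0154 * 95 = 1.463
c*V^2 = 0.00012 * 9025 = 1.083
R_per_t = 0.75 + 1.463 + 1.083 = 3.296 N/t
R_total = 3.296 * 138 = 454.85 N

454.85


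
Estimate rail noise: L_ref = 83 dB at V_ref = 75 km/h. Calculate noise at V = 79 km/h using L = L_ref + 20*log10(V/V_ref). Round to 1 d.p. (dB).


V/V_ref = 79 / 75 = 1.053333
log10(1.053333) = 0.022566
20 * 0.022566 = 0.4513
L = 83 + 0.4513 = 83.5 dB

83.5


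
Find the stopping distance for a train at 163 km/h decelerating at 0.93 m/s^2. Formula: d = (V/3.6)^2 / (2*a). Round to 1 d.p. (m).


Convert speed: V = 163 / 3.6 = 45.2778 m/s
V^2 = 2050.0772
d = 2050.0772 / (2 * 0.93)
d = 2050.0772 / 1.86
d = 1102.2 m

1102.2


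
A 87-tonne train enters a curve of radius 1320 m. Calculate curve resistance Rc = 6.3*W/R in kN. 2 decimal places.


Rc = 6.3 * W / R
Rc = 6.3 * 87 / 1320
Rc = 548.1 / 1320
Rc = 0.42 kN

0.42


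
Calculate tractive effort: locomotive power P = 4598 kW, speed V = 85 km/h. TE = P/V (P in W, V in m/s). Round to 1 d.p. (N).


Convert: P = 4598 kW = 4598000 W
V = 85 / 3.6 = 23.6111 m/s
TE = 4598000 / 23.6111
TE = 194738.8 N

194738.8


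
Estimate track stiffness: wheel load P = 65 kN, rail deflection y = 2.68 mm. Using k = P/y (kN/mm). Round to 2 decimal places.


Track stiffness k = P / y
k = 65 / 2.68
k = 24.25 kN/mm

24.25


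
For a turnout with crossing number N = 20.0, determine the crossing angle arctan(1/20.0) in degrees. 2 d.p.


1/N = 1/20.0 = 0.05
angle = arctan(0.05) = 0.049958 rad
angle = 0.049958 * 180/pi = 2.86 degrees

2.86


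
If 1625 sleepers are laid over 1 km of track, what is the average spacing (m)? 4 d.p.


Spacing = 1000 m / number of sleepers
Spacing = 1000 / 1625
Spacing = 0.6154 m

0.6154


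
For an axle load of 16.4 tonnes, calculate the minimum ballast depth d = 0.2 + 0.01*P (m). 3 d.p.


d = 0.2 + 0.01 * 16.4
d = 0.2 + 0.164
d = 0.364 m

0.364


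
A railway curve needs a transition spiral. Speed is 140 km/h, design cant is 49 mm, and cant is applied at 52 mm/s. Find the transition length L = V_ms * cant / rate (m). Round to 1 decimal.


Convert speed: V = 140 / 3.6 = 38.8889 m/s
L = 38.8889 * 49 / 52
L = 1905.5556 / 52
L = 36.6 m

36.6


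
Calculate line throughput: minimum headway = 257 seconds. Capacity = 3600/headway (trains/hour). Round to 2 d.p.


Capacity = 3600 / headway
Capacity = 3600 / 257
Capacity = 14.01 trains/hour

14.01


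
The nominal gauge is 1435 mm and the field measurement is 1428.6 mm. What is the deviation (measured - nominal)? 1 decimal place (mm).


Deviation = measured - nominal
Deviation = 1428.6 - 1435
Deviation = -6.4 mm

-6.4


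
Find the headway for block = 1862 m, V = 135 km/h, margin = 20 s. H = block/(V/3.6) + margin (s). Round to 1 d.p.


V = 135 / 3.6 = 37.5 m/s
Block traversal time = 1862 / 37.5 = 49.6533 s
Headway = 49.6533 + 20
Headway = 69.7 s

69.7


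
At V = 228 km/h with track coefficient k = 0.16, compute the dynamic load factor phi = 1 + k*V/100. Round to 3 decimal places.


phi = 1 + k * V / 100
phi = 1 + 0.16 * 228 / 100
phi = 1 + 0.3648
phi = 1.365

1.365


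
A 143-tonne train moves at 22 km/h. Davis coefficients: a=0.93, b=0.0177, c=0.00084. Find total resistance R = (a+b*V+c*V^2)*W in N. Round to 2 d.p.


b*V = 0.0177 * 22 = 0.3894
c*V^2 = 0.00084 * 484 = 0.40656
R_per_t = 0.93 + 0.3894 + 0.40656 = 1.72596 N/t
R_total = 1.72596 * 143 = 246.81 N

246.81


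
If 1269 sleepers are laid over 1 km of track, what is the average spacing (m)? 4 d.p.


Spacing = 1000 m / number of sleepers
Spacing = 1000 / 1269
Spacing = 0.7880 m

0.7880


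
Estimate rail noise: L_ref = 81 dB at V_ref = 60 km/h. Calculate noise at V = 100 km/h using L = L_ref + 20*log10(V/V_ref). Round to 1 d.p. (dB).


V/V_ref = 100 / 60 = 1.666667
log10(1.666667) = 0.221849
20 * 0.221849 = 4.437
L = 81 + 4.437 = 85.4 dB

85.4


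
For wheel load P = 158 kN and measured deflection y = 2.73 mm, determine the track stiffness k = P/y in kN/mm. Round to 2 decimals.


Track stiffness k = P / y
k = 158 / 2.73
k = 57.88 kN/mm

57.88


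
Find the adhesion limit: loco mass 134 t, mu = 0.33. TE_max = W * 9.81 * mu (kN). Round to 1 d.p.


TE_max = W * g * mu
TE_max = 134 * 9.81 * 0.33
TE_max = 1314.54 * 0.33
TE_max = 433.8 kN

433.8


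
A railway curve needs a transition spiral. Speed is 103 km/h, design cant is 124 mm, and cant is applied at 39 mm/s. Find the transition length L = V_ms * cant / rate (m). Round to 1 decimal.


Convert speed: V = 103 / 3.6 = 28.6111 m/s
L = 28.6111 * 124 / 39
L = 3547.7778 / 39
L = 91.0 m

91.0


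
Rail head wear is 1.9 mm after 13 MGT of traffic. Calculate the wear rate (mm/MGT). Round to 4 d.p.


Wear rate = total wear / cumulative tonnage
Rate = 1.9 / 13
Rate = 0.1462 mm/MGT

0.1462


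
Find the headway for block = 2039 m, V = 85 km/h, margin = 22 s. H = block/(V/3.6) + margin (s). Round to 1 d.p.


V = 85 / 3.6 = 23.6111 m/s
Block traversal time = 2039 / 23.6111 = 86.3576 s
Headway = 86.3576 + 22
Headway = 108.4 s

108.4


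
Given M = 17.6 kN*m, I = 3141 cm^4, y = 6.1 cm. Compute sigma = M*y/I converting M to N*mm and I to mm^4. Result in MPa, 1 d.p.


Convert units:
M = 17.6 kN*m = 17600000 N*mm
y = 6.1 cm = 61 mm
I = 3141 cm^4 = 31410000 mm^4
sigma = 17600000 * 61 / 31410000
sigma = 34.2 MPa

34.2


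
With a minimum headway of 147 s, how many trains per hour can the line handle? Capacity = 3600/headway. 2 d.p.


Capacity = 3600 / headway
Capacity = 3600 / 147
Capacity = 24.49 trains/hour

24.49


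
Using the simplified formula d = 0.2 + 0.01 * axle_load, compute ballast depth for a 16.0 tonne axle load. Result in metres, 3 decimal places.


d = 0.2 + 0.01 * 16.0
d = 0.2 + 0.16
d = 0.360 m

0.360


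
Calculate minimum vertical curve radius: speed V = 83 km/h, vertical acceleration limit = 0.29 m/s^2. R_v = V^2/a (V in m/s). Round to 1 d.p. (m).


Convert speed: V = 83 / 3.6 = 23.0556 m/s
V^2 = 531.5586 m^2/s^2
R_v = 531.5586 / 0.29
R_v = 1833.0 m

1833.0


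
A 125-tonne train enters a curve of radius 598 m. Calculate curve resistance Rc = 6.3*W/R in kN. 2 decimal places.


Rc = 6.3 * W / R
Rc = 6.3 * 125 / 598
Rc = 787.5 / 598
Rc = 1.32 kN

1.32


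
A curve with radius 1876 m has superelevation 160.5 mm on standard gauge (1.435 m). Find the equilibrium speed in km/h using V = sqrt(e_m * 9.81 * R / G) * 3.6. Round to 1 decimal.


Convert cant: e = 160.5 mm = 0.1605 m
V_ms = sqrt(0.1605 * 9.81 * 1876 / 1.435)
V_ms = sqrt(2058.377268) = 45.3693 m/s
V = 45.3693 * 3.6 = 163.3 km/h

163.3


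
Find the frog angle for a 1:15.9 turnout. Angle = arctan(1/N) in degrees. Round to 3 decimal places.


1/N = 1/15.9 = 0.062893
angle = arctan(0.062893) = 0.06281 rad
angle = 0.06281 * 180/pi = 3.599 degrees

3.599
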